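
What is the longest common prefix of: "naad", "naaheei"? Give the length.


Words: naad, naaheei
  Position 0: all 'n' => match
  Position 1: all 'a' => match
  Position 2: all 'a' => match
  Position 3: ('d', 'h') => mismatch, stop
LCP = "naa" (length 3)

3


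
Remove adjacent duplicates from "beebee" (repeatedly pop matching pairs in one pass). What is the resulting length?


Input: beebee
Stack-based adjacent duplicate removal:
  Read 'b': push. Stack: b
  Read 'e': push. Stack: be
  Read 'e': matches stack top 'e' => pop. Stack: b
  Read 'b': matches stack top 'b' => pop. Stack: (empty)
  Read 'e': push. Stack: e
  Read 'e': matches stack top 'e' => pop. Stack: (empty)
Final stack: "" (length 0)

0


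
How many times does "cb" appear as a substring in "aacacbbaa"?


Searching for "cb" in "aacacbbaa"
Scanning each position:
  Position 0: "aa" => no
  Position 1: "ac" => no
  Position 2: "ca" => no
  Position 3: "ac" => no
  Position 4: "cb" => MATCH
  Position 5: "bb" => no
  Position 6: "ba" => no
  Position 7: "aa" => no
Total occurrences: 1

1


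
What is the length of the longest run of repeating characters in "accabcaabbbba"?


Input: "accabcaabbbba"
Scanning for longest run:
  Position 1 ('c'): new char, reset run to 1
  Position 2 ('c'): continues run of 'c', length=2
  Position 3 ('a'): new char, reset run to 1
  Position 4 ('b'): new char, reset run to 1
  Position 5 ('c'): new char, reset run to 1
  Position 6 ('a'): new char, reset run to 1
  Position 7 ('a'): continues run of 'a', length=2
  Position 8 ('b'): new char, reset run to 1
  Position 9 ('b'): continues run of 'b', length=2
  Position 10 ('b'): continues run of 'b', length=3
  Position 11 ('b'): continues run of 'b', length=4
  Position 12 ('a'): new char, reset run to 1
Longest run: 'b' with length 4

4


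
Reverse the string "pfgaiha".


Input: pfgaiha
Reading characters right to left:
  Position 6: 'a'
  Position 5: 'h'
  Position 4: 'i'
  Position 3: 'a'
  Position 2: 'g'
  Position 1: 'f'
  Position 0: 'p'
Reversed: ahiagfp

ahiagfp


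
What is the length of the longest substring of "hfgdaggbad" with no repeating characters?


Input: "hfgdaggbad"
Sliding window (track last position of each char):
  Position 0 ('h'): window [0,0] length 1 -- new best
  Position 1 ('f'): window [0,1] length 2 -- new best
  Position 2 ('g'): window [0,2] length 3 -- new best
  Position 3 ('d'): window [0,3] length 4 -- new best
  Position 4 ('a'): window [0,4] length 5 -- new best
  Position 5 ('g'): repeat (last at 2), move window start to 3
  Position 5 ('g'): window [3,5] length 3
  Position 6 ('g'): repeat (last at 5), move window start to 6
  Position 6 ('g'): window [6,6] length 1
  Position 7 ('b'): window [6,7] length 2
  Position 8 ('a'): window [6,8] length 3
  Position 9 ('d'): window [6,9] length 4
Longest substring with no repeats: "hfgda" with length 5

5


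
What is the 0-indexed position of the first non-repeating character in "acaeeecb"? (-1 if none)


Input: acaeeecb
Character frequencies:
  'a': 2
  'b': 1
  'c': 2
  'e': 3
Scanning left to right for freq == 1:
  Position 0 ('a'): freq=2, skip
  Position 1 ('c'): freq=2, skip
  Position 2 ('a'): freq=2, skip
  Position 3 ('e'): freq=3, skip
  Position 4 ('e'): freq=3, skip
  Position 5 ('e'): freq=3, skip
  Position 6 ('c'): freq=2, skip
  Position 7 ('b'): unique! => answer = 7

7


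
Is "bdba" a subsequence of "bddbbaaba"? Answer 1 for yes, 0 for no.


Check if "bdba" is a subsequence of "bddbbaaba"
Greedy scan:
  Position 0 ('b'): matches sub[0] = 'b'
  Position 1 ('d'): matches sub[1] = 'd'
  Position 2 ('d'): no match needed
  Position 3 ('b'): matches sub[2] = 'b'
  Position 4 ('b'): no match needed
  Position 5 ('a'): matches sub[3] = 'a'
  Position 6 ('a'): no match needed
  Position 7 ('b'): no match needed
  Position 8 ('a'): no match needed
All 4 characters matched => is a subsequence

1


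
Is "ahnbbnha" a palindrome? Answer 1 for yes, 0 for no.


Input: ahnbbnha
Reversed: ahnbbnha
  Compare pos 0 ('a') with pos 7 ('a'): match
  Compare pos 1 ('h') with pos 6 ('h'): match
  Compare pos 2 ('n') with pos 5 ('n'): match
  Compare pos 3 ('b') with pos 4 ('b'): match
Result: palindrome

1


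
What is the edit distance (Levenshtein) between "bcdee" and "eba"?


Computing edit distance: "bcdee" -> "eba"
DP table:
           e    b    a
      0    1    2    3
  b   1    1    1    2
  c   2    2    2    2
  d   3    3    3    3
  e   4    3    4    4
  e   5    4    4    5
Edit distance = dp[5][3] = 5

5


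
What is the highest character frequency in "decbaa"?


Input: decbaa
Character counts:
  'a': 2
  'b': 1
  'c': 1
  'd': 1
  'e': 1
Maximum frequency: 2

2


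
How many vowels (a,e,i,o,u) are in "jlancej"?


Input: jlancej
Checking each character:
  'j' at position 0: consonant
  'l' at position 1: consonant
  'a' at position 2: vowel (running total: 1)
  'n' at position 3: consonant
  'c' at position 4: consonant
  'e' at position 5: vowel (running total: 2)
  'j' at position 6: consonant
Total vowels: 2

2


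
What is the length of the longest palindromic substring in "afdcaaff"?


Input: "afdcaaff"
Checking substrings for palindromes:
  [4:6] "aa" (len 2) => palindrome
  [6:8] "ff" (len 2) => palindrome
Longest palindromic substring: "aa" with length 2

2


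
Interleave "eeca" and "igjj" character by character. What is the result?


Interleaving "eeca" and "igjj":
  Position 0: 'e' from first, 'i' from second => "ei"
  Position 1: 'e' from first, 'g' from second => "eg"
  Position 2: 'c' from first, 'j' from second => "cj"
  Position 3: 'a' from first, 'j' from second => "aj"
Result: eiegcjaj

eiegcjaj


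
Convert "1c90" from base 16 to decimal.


Input: "1c90" in base 16
Positional expansion:
  Digit '1' (value 1) x 16^3 = 4096
  Digit 'c' (value 12) x 16^2 = 3072
  Digit '9' (value 9) x 16^1 = 144
  Digit '0' (value 0) x 16^0 = 0
Sum = 7312

7312


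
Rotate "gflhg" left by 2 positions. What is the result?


Input: "gflhg", rotate left by 2
First 2 characters: "gf"
Remaining characters: "lhg"
Concatenate remaining + first: "lhg" + "gf" = "lhggf"

lhggf


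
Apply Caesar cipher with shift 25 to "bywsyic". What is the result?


Caesar cipher: shift "bywsyic" by 25
  'b' (pos 1) + 25 = pos 0 = 'a'
  'y' (pos 24) + 25 = pos 23 = 'x'
  'w' (pos 22) + 25 = pos 21 = 'v'
  's' (pos 18) + 25 = pos 17 = 'r'
  'y' (pos 24) + 25 = pos 23 = 'x'
  'i' (pos 8) + 25 = pos 7 = 'h'
  'c' (pos 2) + 25 = pos 1 = 'b'
Result: axvrxhb

axvrxhb


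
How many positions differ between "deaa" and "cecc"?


Comparing "deaa" and "cecc" position by position:
  Position 0: 'd' vs 'c' => DIFFER
  Position 1: 'e' vs 'e' => same
  Position 2: 'a' vs 'c' => DIFFER
  Position 3: 'a' vs 'c' => DIFFER
Positions that differ: 3

3


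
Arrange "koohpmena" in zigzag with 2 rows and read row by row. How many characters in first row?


Zigzag "koohpmena" into 2 rows:
Placing characters:
  'k' => row 0
  'o' => row 1
  'o' => row 0
  'h' => row 1
  'p' => row 0
  'm' => row 1
  'e' => row 0
  'n' => row 1
  'a' => row 0
Rows:
  Row 0: "kopea"
  Row 1: "ohmn"
First row length: 5

5


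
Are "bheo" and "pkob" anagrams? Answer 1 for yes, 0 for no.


Strings: "bheo", "pkob"
Sorted first:  beho
Sorted second: bkop
Differ at position 1: 'e' vs 'k' => not anagrams

0


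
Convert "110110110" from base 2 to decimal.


Input: "110110110" in base 2
Positional expansion:
  Digit '1' (value 1) x 2^8 = 256
  Digit '1' (value 1) x 2^7 = 128
  Digit '0' (value 0) x 2^6 = 0
  Digit '1' (value 1) x 2^5 = 32
  Digit '1' (value 1) x 2^4 = 16
  Digit '0' (value 0) x 2^3 = 0
  Digit '1' (value 1) x 2^2 = 4
  Digit '1' (value 1) x 2^1 = 2
  Digit '0' (value 0) x 2^0 = 0
Sum = 438

438


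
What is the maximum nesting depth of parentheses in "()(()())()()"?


Input: "()(()())()()"
Tracking depth:
  Position 0 '(': depth becomes 1
  Position 1 ')': depth becomes 0
  Position 2 '(': depth becomes 1
  Position 3 '(': depth becomes 2
  Position 4 ')': depth becomes 1
  Position 5 '(': depth becomes 2
  Position 6 ')': depth becomes 1
  Position 7 ')': depth becomes 0
  Position 8 '(': depth becomes 1
  Position 9 ')': depth becomes 0
  Position 10 '(': depth becomes 1
  Position 11 ')': depth becomes 0
Maximum depth reached: 2

2


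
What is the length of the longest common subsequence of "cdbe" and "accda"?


LCS of "cdbe" and "accda"
DP table:
           a    c    c    d    a
      0    0    0    0    0    0
  c   0    0    1    1    1    1
  d   0    0    1    1    2    2
  b   0    0    1    1    2    2
  e   0    0    1    1    2    2
LCS length = dp[4][5] = 2

2


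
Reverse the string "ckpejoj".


Input: ckpejoj
Reading characters right to left:
  Position 6: 'j'
  Position 5: 'o'
  Position 4: 'j'
  Position 3: 'e'
  Position 2: 'p'
  Position 1: 'k'
  Position 0: 'c'
Reversed: jojepkc

jojepkc


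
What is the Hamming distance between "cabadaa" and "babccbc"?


Comparing "cabadaa" and "babccbc" position by position:
  Position 0: 'c' vs 'b' => differ
  Position 1: 'a' vs 'a' => same
  Position 2: 'b' vs 'b' => same
  Position 3: 'a' vs 'c' => differ
  Position 4: 'd' vs 'c' => differ
  Position 5: 'a' vs 'b' => differ
  Position 6: 'a' vs 'c' => differ
Total differences (Hamming distance): 5

5


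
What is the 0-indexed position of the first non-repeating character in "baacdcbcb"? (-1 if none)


Input: baacdcbcb
Character frequencies:
  'a': 2
  'b': 3
  'c': 3
  'd': 1
Scanning left to right for freq == 1:
  Position 0 ('b'): freq=3, skip
  Position 1 ('a'): freq=2, skip
  Position 2 ('a'): freq=2, skip
  Position 3 ('c'): freq=3, skip
  Position 4 ('d'): unique! => answer = 4

4


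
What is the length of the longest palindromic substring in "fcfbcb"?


Input: "fcfbcb"
Checking substrings for palindromes:
  [0:3] "fcf" (len 3) => palindrome
  [3:6] "bcb" (len 3) => palindrome
Longest palindromic substring: "fcf" with length 3

3


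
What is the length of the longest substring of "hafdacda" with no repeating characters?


Input: "hafdacda"
Sliding window (track last position of each char):
  Position 0 ('h'): window [0,0] length 1 -- new best
  Position 1 ('a'): window [0,1] length 2 -- new best
  Position 2 ('f'): window [0,2] length 3 -- new best
  Position 3 ('d'): window [0,3] length 4 -- new best
  Position 4 ('a'): repeat (last at 1), move window start to 2
  Position 4 ('a'): window [2,4] length 3
  Position 5 ('c'): window [2,5] length 4
  Position 6 ('d'): repeat (last at 3), move window start to 4
  Position 6 ('d'): window [4,6] length 3
  Position 7 ('a'): repeat (last at 4), move window start to 5
  Position 7 ('a'): window [5,7] length 3
Longest substring with no repeats: "hafd" with length 4

4


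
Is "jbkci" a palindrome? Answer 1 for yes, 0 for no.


Input: jbkci
Reversed: ickbj
  Compare pos 0 ('j') with pos 4 ('i'): MISMATCH
  Compare pos 1 ('b') with pos 3 ('c'): MISMATCH
Result: not a palindrome

0


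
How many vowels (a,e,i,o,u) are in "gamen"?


Input: gamen
Checking each character:
  'g' at position 0: consonant
  'a' at position 1: vowel (running total: 1)
  'm' at position 2: consonant
  'e' at position 3: vowel (running total: 2)
  'n' at position 4: consonant
Total vowels: 2

2


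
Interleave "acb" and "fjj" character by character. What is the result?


Interleaving "acb" and "fjj":
  Position 0: 'a' from first, 'f' from second => "af"
  Position 1: 'c' from first, 'j' from second => "cj"
  Position 2: 'b' from first, 'j' from second => "bj"
Result: afcjbj

afcjbj


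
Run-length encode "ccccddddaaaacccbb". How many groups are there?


Input: ccccddddaaaacccbb
Scanning for consecutive runs:
  Group 1: 'c' x 4 (positions 0-3)
  Group 2: 'd' x 4 (positions 4-7)
  Group 3: 'a' x 4 (positions 8-11)
  Group 4: 'c' x 3 (positions 12-14)
  Group 5: 'b' x 2 (positions 15-16)
Total groups: 5

5


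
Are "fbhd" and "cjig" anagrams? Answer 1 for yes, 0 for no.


Strings: "fbhd", "cjig"
Sorted first:  bdfh
Sorted second: cgij
Differ at position 0: 'b' vs 'c' => not anagrams

0


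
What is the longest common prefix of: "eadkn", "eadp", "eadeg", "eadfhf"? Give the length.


Words: eadkn, eadp, eadeg, eadfhf
  Position 0: all 'e' => match
  Position 1: all 'a' => match
  Position 2: all 'd' => match
  Position 3: ('k', 'p', 'e', 'f') => mismatch, stop
LCP = "ead" (length 3)

3


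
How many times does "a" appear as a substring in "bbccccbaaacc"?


Searching for "a" in "bbccccbaaacc"
Scanning each position:
  Position 0: "b" => no
  Position 1: "b" => no
  Position 2: "c" => no
  Position 3: "c" => no
  Position 4: "c" => no
  Position 5: "c" => no
  Position 6: "b" => no
  Position 7: "a" => MATCH
  Position 8: "a" => MATCH
  Position 9: "a" => MATCH
  Position 10: "c" => no
  Position 11: "c" => no
Total occurrences: 3

3


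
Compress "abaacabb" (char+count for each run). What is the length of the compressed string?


Input: abaacabb
Runs:
  'a' x 1 => "a1"
  'b' x 1 => "b1"
  'a' x 2 => "a2"
  'c' x 1 => "c1"
  'a' x 1 => "a1"
  'b' x 2 => "b2"
Compressed: "a1b1a2c1a1b2"
Compressed length: 12

12


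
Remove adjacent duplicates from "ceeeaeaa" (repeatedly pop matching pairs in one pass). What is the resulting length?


Input: ceeeaeaa
Stack-based adjacent duplicate removal:
  Read 'c': push. Stack: c
  Read 'e': push. Stack: ce
  Read 'e': matches stack top 'e' => pop. Stack: c
  Read 'e': push. Stack: ce
  Read 'a': push. Stack: cea
  Read 'e': push. Stack: ceae
  Read 'a': push. Stack: ceaea
  Read 'a': matches stack top 'a' => pop. Stack: ceae
Final stack: "ceae" (length 4)

4


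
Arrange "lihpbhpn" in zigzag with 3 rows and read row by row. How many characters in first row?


Zigzag "lihpbhpn" into 3 rows:
Placing characters:
  'l' => row 0
  'i' => row 1
  'h' => row 2
  'p' => row 1
  'b' => row 0
  'h' => row 1
  'p' => row 2
  'n' => row 1
Rows:
  Row 0: "lb"
  Row 1: "iphn"
  Row 2: "hp"
First row length: 2

2


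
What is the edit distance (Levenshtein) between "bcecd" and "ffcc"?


Computing edit distance: "bcecd" -> "ffcc"
DP table:
           f    f    c    c
      0    1    2    3    4
  b   1    1    2    3    4
  c   2    2    2    2    3
  e   3    3    3    3    3
  c   4    4    4    3    3
  d   5    5    5    4    4
Edit distance = dp[5][4] = 4

4


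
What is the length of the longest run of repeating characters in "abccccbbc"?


Input: "abccccbbc"
Scanning for longest run:
  Position 1 ('b'): new char, reset run to 1
  Position 2 ('c'): new char, reset run to 1
  Position 3 ('c'): continues run of 'c', length=2
  Position 4 ('c'): continues run of 'c', length=3
  Position 5 ('c'): continues run of 'c', length=4
  Position 6 ('b'): new char, reset run to 1
  Position 7 ('b'): continues run of 'b', length=2
  Position 8 ('c'): new char, reset run to 1
Longest run: 'c' with length 4

4


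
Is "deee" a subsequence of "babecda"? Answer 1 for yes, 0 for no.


Check if "deee" is a subsequence of "babecda"
Greedy scan:
  Position 0 ('b'): no match needed
  Position 1 ('a'): no match needed
  Position 2 ('b'): no match needed
  Position 3 ('e'): no match needed
  Position 4 ('c'): no match needed
  Position 5 ('d'): matches sub[0] = 'd'
  Position 6 ('a'): no match needed
Only matched 1/4 characters => not a subsequence

0


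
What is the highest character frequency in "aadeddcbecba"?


Input: aadeddcbecba
Character counts:
  'a': 3
  'b': 2
  'c': 2
  'd': 3
  'e': 2
Maximum frequency: 3

3


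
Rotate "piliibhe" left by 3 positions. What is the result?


Input: "piliibhe", rotate left by 3
First 3 characters: "pil"
Remaining characters: "iibhe"
Concatenate remaining + first: "iibhe" + "pil" = "iibhepil"

iibhepil


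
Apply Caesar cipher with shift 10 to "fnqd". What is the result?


Caesar cipher: shift "fnqd" by 10
  'f' (pos 5) + 10 = pos 15 = 'p'
  'n' (pos 13) + 10 = pos 23 = 'x'
  'q' (pos 16) + 10 = pos 0 = 'a'
  'd' (pos 3) + 10 = pos 13 = 'n'
Result: pxan

pxan


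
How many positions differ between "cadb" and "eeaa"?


Comparing "cadb" and "eeaa" position by position:
  Position 0: 'c' vs 'e' => DIFFER
  Position 1: 'a' vs 'e' => DIFFER
  Position 2: 'd' vs 'a' => DIFFER
  Position 3: 'b' vs 'a' => DIFFER
Positions that differ: 4

4


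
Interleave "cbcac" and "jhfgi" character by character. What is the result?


Interleaving "cbcac" and "jhfgi":
  Position 0: 'c' from first, 'j' from second => "cj"
  Position 1: 'b' from first, 'h' from second => "bh"
  Position 2: 'c' from first, 'f' from second => "cf"
  Position 3: 'a' from first, 'g' from second => "ag"
  Position 4: 'c' from first, 'i' from second => "ci"
Result: cjbhcfagci

cjbhcfagci


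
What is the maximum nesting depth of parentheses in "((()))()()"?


Input: "((()))()()"
Tracking depth:
  Position 0 '(': depth becomes 1
  Position 1 '(': depth becomes 2
  Position 2 '(': depth becomes 3
  Position 3 ')': depth becomes 2
  Position 4 ')': depth becomes 1
  Position 5 ')': depth becomes 0
  Position 6 '(': depth becomes 1
  Position 7 ')': depth becomes 0
  Position 8 '(': depth becomes 1
  Position 9 ')': depth becomes 0
Maximum depth reached: 3

3


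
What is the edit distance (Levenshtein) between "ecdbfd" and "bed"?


Computing edit distance: "ecdbfd" -> "bed"
DP table:
           b    e    d
      0    1    2    3
  e   1    1    1    2
  c   2    2    2    2
  d   3    3    3    2
  b   4    3    4    3
  f   5    4    4    4
  d   6    5    5    4
Edit distance = dp[6][3] = 4

4


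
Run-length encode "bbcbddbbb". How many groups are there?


Input: bbcbddbbb
Scanning for consecutive runs:
  Group 1: 'b' x 2 (positions 0-1)
  Group 2: 'c' x 1 (positions 2-2)
  Group 3: 'b' x 1 (positions 3-3)
  Group 4: 'd' x 2 (positions 4-5)
  Group 5: 'b' x 3 (positions 6-8)
Total groups: 5

5


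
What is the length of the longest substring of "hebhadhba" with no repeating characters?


Input: "hebhadhba"
Sliding window (track last position of each char):
  Position 0 ('h'): window [0,0] length 1 -- new best
  Position 1 ('e'): window [0,1] length 2 -- new best
  Position 2 ('b'): window [0,2] length 3 -- new best
  Position 3 ('h'): repeat (last at 0), move window start to 1
  Position 3 ('h'): window [1,3] length 3
  Position 4 ('a'): window [1,4] length 4 -- new best
  Position 5 ('d'): window [1,5] length 5 -- new best
  Position 6 ('h'): repeat (last at 3), move window start to 4
  Position 6 ('h'): window [4,6] length 3
  Position 7 ('b'): window [4,7] length 4
  Position 8 ('a'): repeat (last at 4), move window start to 5
  Position 8 ('a'): window [5,8] length 4
Longest substring with no repeats: "ebhad" with length 5

5


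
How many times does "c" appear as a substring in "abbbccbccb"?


Searching for "c" in "abbbccbccb"
Scanning each position:
  Position 0: "a" => no
  Position 1: "b" => no
  Position 2: "b" => no
  Position 3: "b" => no
  Position 4: "c" => MATCH
  Position 5: "c" => MATCH
  Position 6: "b" => no
  Position 7: "c" => MATCH
  Position 8: "c" => MATCH
  Position 9: "b" => no
Total occurrences: 4

4


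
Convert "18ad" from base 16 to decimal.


Input: "18ad" in base 16
Positional expansion:
  Digit '1' (value 1) x 16^3 = 4096
  Digit '8' (value 8) x 16^2 = 2048
  Digit 'a' (value 10) x 16^1 = 160
  Digit 'd' (value 13) x 16^0 = 13
Sum = 6317

6317


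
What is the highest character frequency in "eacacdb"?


Input: eacacdb
Character counts:
  'a': 2
  'b': 1
  'c': 2
  'd': 1
  'e': 1
Maximum frequency: 2

2


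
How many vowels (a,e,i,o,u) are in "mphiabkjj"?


Input: mphiabkjj
Checking each character:
  'm' at position 0: consonant
  'p' at position 1: consonant
  'h' at position 2: consonant
  'i' at position 3: vowel (running total: 1)
  'a' at position 4: vowel (running total: 2)
  'b' at position 5: consonant
  'k' at position 6: consonant
  'j' at position 7: consonant
  'j' at position 8: consonant
Total vowels: 2

2


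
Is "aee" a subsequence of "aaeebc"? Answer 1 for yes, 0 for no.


Check if "aee" is a subsequence of "aaeebc"
Greedy scan:
  Position 0 ('a'): matches sub[0] = 'a'
  Position 1 ('a'): no match needed
  Position 2 ('e'): matches sub[1] = 'e'
  Position 3 ('e'): matches sub[2] = 'e'
  Position 4 ('b'): no match needed
  Position 5 ('c'): no match needed
All 3 characters matched => is a subsequence

1


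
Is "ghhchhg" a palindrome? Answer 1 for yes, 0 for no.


Input: ghhchhg
Reversed: ghhchhg
  Compare pos 0 ('g') with pos 6 ('g'): match
  Compare pos 1 ('h') with pos 5 ('h'): match
  Compare pos 2 ('h') with pos 4 ('h'): match
Result: palindrome

1


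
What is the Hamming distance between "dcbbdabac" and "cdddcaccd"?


Comparing "dcbbdabac" and "cdddcaccd" position by position:
  Position 0: 'd' vs 'c' => differ
  Position 1: 'c' vs 'd' => differ
  Position 2: 'b' vs 'd' => differ
  Position 3: 'b' vs 'd' => differ
  Position 4: 'd' vs 'c' => differ
  Position 5: 'a' vs 'a' => same
  Position 6: 'b' vs 'c' => differ
  Position 7: 'a' vs 'c' => differ
  Position 8: 'c' vs 'd' => differ
Total differences (Hamming distance): 8

8


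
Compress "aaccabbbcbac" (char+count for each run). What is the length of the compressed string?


Input: aaccabbbcbac
Runs:
  'a' x 2 => "a2"
  'c' x 2 => "c2"
  'a' x 1 => "a1"
  'b' x 3 => "b3"
  'c' x 1 => "c1"
  'b' x 1 => "b1"
  'a' x 1 => "a1"
  'c' x 1 => "c1"
Compressed: "a2c2a1b3c1b1a1c1"
Compressed length: 16

16


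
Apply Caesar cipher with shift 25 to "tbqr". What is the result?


Caesar cipher: shift "tbqr" by 25
  't' (pos 19) + 25 = pos 18 = 's'
  'b' (pos 1) + 25 = pos 0 = 'a'
  'q' (pos 16) + 25 = pos 15 = 'p'
  'r' (pos 17) + 25 = pos 16 = 'q'
Result: sapq

sapq


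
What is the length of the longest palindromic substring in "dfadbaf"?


Input: "dfadbaf"
Checking substrings for palindromes:
  No multi-char palindromic substrings found
Longest palindromic substring: "d" with length 1

1


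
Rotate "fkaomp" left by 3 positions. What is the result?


Input: "fkaomp", rotate left by 3
First 3 characters: "fka"
Remaining characters: "omp"
Concatenate remaining + first: "omp" + "fka" = "ompfka"

ompfka


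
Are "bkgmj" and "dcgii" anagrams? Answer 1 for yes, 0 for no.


Strings: "bkgmj", "dcgii"
Sorted first:  bgjkm
Sorted second: cdgii
Differ at position 0: 'b' vs 'c' => not anagrams

0


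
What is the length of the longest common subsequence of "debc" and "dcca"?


LCS of "debc" and "dcca"
DP table:
           d    c    c    a
      0    0    0    0    0
  d   0    1    1    1    1
  e   0    1    1    1    1
  b   0    1    1    1    1
  c   0    1    2    2    2
LCS length = dp[4][4] = 2

2


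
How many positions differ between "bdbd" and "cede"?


Comparing "bdbd" and "cede" position by position:
  Position 0: 'b' vs 'c' => DIFFER
  Position 1: 'd' vs 'e' => DIFFER
  Position 2: 'b' vs 'd' => DIFFER
  Position 3: 'd' vs 'e' => DIFFER
Positions that differ: 4

4


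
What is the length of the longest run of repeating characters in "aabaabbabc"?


Input: "aabaabbabc"
Scanning for longest run:
  Position 1 ('a'): continues run of 'a', length=2
  Position 2 ('b'): new char, reset run to 1
  Position 3 ('a'): new char, reset run to 1
  Position 4 ('a'): continues run of 'a', length=2
  Position 5 ('b'): new char, reset run to 1
  Position 6 ('b'): continues run of 'b', length=2
  Position 7 ('a'): new char, reset run to 1
  Position 8 ('b'): new char, reset run to 1
  Position 9 ('c'): new char, reset run to 1
Longest run: 'a' with length 2

2


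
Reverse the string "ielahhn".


Input: ielahhn
Reading characters right to left:
  Position 6: 'n'
  Position 5: 'h'
  Position 4: 'h'
  Position 3: 'a'
  Position 2: 'l'
  Position 1: 'e'
  Position 0: 'i'
Reversed: nhhalei

nhhalei


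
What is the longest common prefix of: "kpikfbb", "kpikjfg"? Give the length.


Words: kpikfbb, kpikjfg
  Position 0: all 'k' => match
  Position 1: all 'p' => match
  Position 2: all 'i' => match
  Position 3: all 'k' => match
  Position 4: ('f', 'j') => mismatch, stop
LCP = "kpik" (length 4)

4


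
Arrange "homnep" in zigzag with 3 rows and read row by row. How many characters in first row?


Zigzag "homnep" into 3 rows:
Placing characters:
  'h' => row 0
  'o' => row 1
  'm' => row 2
  'n' => row 1
  'e' => row 0
  'p' => row 1
Rows:
  Row 0: "he"
  Row 1: "onp"
  Row 2: "m"
First row length: 2

2


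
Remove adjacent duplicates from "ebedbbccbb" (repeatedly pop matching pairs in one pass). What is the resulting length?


Input: ebedbbccbb
Stack-based adjacent duplicate removal:
  Read 'e': push. Stack: e
  Read 'b': push. Stack: eb
  Read 'e': push. Stack: ebe
  Read 'd': push. Stack: ebed
  Read 'b': push. Stack: ebedb
  Read 'b': matches stack top 'b' => pop. Stack: ebed
  Read 'c': push. Stack: ebedc
  Read 'c': matches stack top 'c' => pop. Stack: ebed
  Read 'b': push. Stack: ebedb
  Read 'b': matches stack top 'b' => pop. Stack: ebed
Final stack: "ebed" (length 4)

4


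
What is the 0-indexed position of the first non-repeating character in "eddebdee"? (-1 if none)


Input: eddebdee
Character frequencies:
  'b': 1
  'd': 3
  'e': 4
Scanning left to right for freq == 1:
  Position 0 ('e'): freq=4, skip
  Position 1 ('d'): freq=3, skip
  Position 2 ('d'): freq=3, skip
  Position 3 ('e'): freq=4, skip
  Position 4 ('b'): unique! => answer = 4

4


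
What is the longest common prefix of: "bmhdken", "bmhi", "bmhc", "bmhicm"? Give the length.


Words: bmhdken, bmhi, bmhc, bmhicm
  Position 0: all 'b' => match
  Position 1: all 'm' => match
  Position 2: all 'h' => match
  Position 3: ('d', 'i', 'c', 'i') => mismatch, stop
LCP = "bmh" (length 3)

3


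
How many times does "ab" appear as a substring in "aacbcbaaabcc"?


Searching for "ab" in "aacbcbaaabcc"
Scanning each position:
  Position 0: "aa" => no
  Position 1: "ac" => no
  Position 2: "cb" => no
  Position 3: "bc" => no
  Position 4: "cb" => no
  Position 5: "ba" => no
  Position 6: "aa" => no
  Position 7: "aa" => no
  Position 8: "ab" => MATCH
  Position 9: "bc" => no
  Position 10: "cc" => no
Total occurrences: 1

1


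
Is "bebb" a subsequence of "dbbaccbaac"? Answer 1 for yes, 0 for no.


Check if "bebb" is a subsequence of "dbbaccbaac"
Greedy scan:
  Position 0 ('d'): no match needed
  Position 1 ('b'): matches sub[0] = 'b'
  Position 2 ('b'): no match needed
  Position 3 ('a'): no match needed
  Position 4 ('c'): no match needed
  Position 5 ('c'): no match needed
  Position 6 ('b'): no match needed
  Position 7 ('a'): no match needed
  Position 8 ('a'): no match needed
  Position 9 ('c'): no match needed
Only matched 1/4 characters => not a subsequence

0


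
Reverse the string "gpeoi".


Input: gpeoi
Reading characters right to left:
  Position 4: 'i'
  Position 3: 'o'
  Position 2: 'e'
  Position 1: 'p'
  Position 0: 'g'
Reversed: ioepg

ioepg


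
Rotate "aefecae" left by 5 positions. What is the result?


Input: "aefecae", rotate left by 5
First 5 characters: "aefec"
Remaining characters: "ae"
Concatenate remaining + first: "ae" + "aefec" = "aeaefec"

aeaefec


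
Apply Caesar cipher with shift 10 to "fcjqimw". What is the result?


Caesar cipher: shift "fcjqimw" by 10
  'f' (pos 5) + 10 = pos 15 = 'p'
  'c' (pos 2) + 10 = pos 12 = 'm'
  'j' (pos 9) + 10 = pos 19 = 't'
  'q' (pos 16) + 10 = pos 0 = 'a'
  'i' (pos 8) + 10 = pos 18 = 's'
  'm' (pos 12) + 10 = pos 22 = 'w'
  'w' (pos 22) + 10 = pos 6 = 'g'
Result: pmtaswg

pmtaswg


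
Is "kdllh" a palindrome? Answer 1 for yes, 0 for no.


Input: kdllh
Reversed: hlldk
  Compare pos 0 ('k') with pos 4 ('h'): MISMATCH
  Compare pos 1 ('d') with pos 3 ('l'): MISMATCH
Result: not a palindrome

0


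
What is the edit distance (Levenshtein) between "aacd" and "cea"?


Computing edit distance: "aacd" -> "cea"
DP table:
           c    e    a
      0    1    2    3
  a   1    1    2    2
  a   2    2    2    2
  c   3    2    3    3
  d   4    3    3    4
Edit distance = dp[4][3] = 4

4


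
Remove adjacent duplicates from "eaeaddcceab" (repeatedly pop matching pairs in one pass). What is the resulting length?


Input: eaeaddcceab
Stack-based adjacent duplicate removal:
  Read 'e': push. Stack: e
  Read 'a': push. Stack: ea
  Read 'e': push. Stack: eae
  Read 'a': push. Stack: eaea
  Read 'd': push. Stack: eaead
  Read 'd': matches stack top 'd' => pop. Stack: eaea
  Read 'c': push. Stack: eaeac
  Read 'c': matches stack top 'c' => pop. Stack: eaea
  Read 'e': push. Stack: eaeae
  Read 'a': push. Stack: eaeaea
  Read 'b': push. Stack: eaeaeab
Final stack: "eaeaeab" (length 7)

7


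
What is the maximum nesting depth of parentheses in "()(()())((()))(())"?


Input: "()(()())((()))(())"
Tracking depth:
  Position 0 '(': depth becomes 1
  Position 1 ')': depth becomes 0
  Position 2 '(': depth becomes 1
  Position 3 '(': depth becomes 2
  Position 4 ')': depth becomes 1
  Position 5 '(': depth becomes 2
  Position 6 ')': depth becomes 1
  Position 7 ')': depth becomes 0
  Position 8 '(': depth becomes 1
  Position 9 '(': depth becomes 2
  Position 10 '(': depth becomes 3
  Position 11 ')': depth becomes 2
  Position 12 ')': depth becomes 1
  Position 13 ')': depth becomes 0
  Position 14 '(': depth becomes 1
  Position 15 '(': depth becomes 2
  Position 16 ')': depth becomes 1
  Position 17 ')': depth becomes 0
Maximum depth reached: 3

3


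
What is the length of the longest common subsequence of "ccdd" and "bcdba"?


LCS of "ccdd" and "bcdba"
DP table:
           b    c    d    b    a
      0    0    0    0    0    0
  c   0    0    1    1    1    1
  c   0    0    1    1    1    1
  d   0    0    1    2    2    2
  d   0    0    1    2    2    2
LCS length = dp[4][5] = 2

2


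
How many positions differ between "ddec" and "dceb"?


Comparing "ddec" and "dceb" position by position:
  Position 0: 'd' vs 'd' => same
  Position 1: 'd' vs 'c' => DIFFER
  Position 2: 'e' vs 'e' => same
  Position 3: 'c' vs 'b' => DIFFER
Positions that differ: 2

2


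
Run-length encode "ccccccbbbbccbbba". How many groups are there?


Input: ccccccbbbbccbbba
Scanning for consecutive runs:
  Group 1: 'c' x 6 (positions 0-5)
  Group 2: 'b' x 4 (positions 6-9)
  Group 3: 'c' x 2 (positions 10-11)
  Group 4: 'b' x 3 (positions 12-14)
  Group 5: 'a' x 1 (positions 15-15)
Total groups: 5

5


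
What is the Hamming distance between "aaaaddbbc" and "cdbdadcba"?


Comparing "aaaaddbbc" and "cdbdadcba" position by position:
  Position 0: 'a' vs 'c' => differ
  Position 1: 'a' vs 'd' => differ
  Position 2: 'a' vs 'b' => differ
  Position 3: 'a' vs 'd' => differ
  Position 4: 'd' vs 'a' => differ
  Position 5: 'd' vs 'd' => same
  Position 6: 'b' vs 'c' => differ
  Position 7: 'b' vs 'b' => same
  Position 8: 'c' vs 'a' => differ
Total differences (Hamming distance): 7

7


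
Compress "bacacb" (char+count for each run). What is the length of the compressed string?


Input: bacacb
Runs:
  'b' x 1 => "b1"
  'a' x 1 => "a1"
  'c' x 1 => "c1"
  'a' x 1 => "a1"
  'c' x 1 => "c1"
  'b' x 1 => "b1"
Compressed: "b1a1c1a1c1b1"
Compressed length: 12

12


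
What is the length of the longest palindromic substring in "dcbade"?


Input: "dcbade"
Checking substrings for palindromes:
  No multi-char palindromic substrings found
Longest palindromic substring: "d" with length 1

1


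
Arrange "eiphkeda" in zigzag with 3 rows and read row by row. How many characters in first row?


Zigzag "eiphkeda" into 3 rows:
Placing characters:
  'e' => row 0
  'i' => row 1
  'p' => row 2
  'h' => row 1
  'k' => row 0
  'e' => row 1
  'd' => row 2
  'a' => row 1
Rows:
  Row 0: "ek"
  Row 1: "ihea"
  Row 2: "pd"
First row length: 2

2


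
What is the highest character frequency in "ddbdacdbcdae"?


Input: ddbdacdbcdae
Character counts:
  'a': 2
  'b': 2
  'c': 2
  'd': 5
  'e': 1
Maximum frequency: 5

5


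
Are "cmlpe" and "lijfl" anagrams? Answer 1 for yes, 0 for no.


Strings: "cmlpe", "lijfl"
Sorted first:  celmp
Sorted second: fijll
Differ at position 0: 'c' vs 'f' => not anagrams

0


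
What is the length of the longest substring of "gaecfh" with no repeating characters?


Input: "gaecfh"
Sliding window (track last position of each char):
  Position 0 ('g'): window [0,0] length 1 -- new best
  Position 1 ('a'): window [0,1] length 2 -- new best
  Position 2 ('e'): window [0,2] length 3 -- new best
  Position 3 ('c'): window [0,3] length 4 -- new best
  Position 4 ('f'): window [0,4] length 5 -- new best
  Position 5 ('h'): window [0,5] length 6 -- new best
Longest substring with no repeats: "gaecfh" with length 6

6


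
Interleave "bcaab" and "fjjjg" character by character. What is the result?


Interleaving "bcaab" and "fjjjg":
  Position 0: 'b' from first, 'f' from second => "bf"
  Position 1: 'c' from first, 'j' from second => "cj"
  Position 2: 'a' from first, 'j' from second => "aj"
  Position 3: 'a' from first, 'j' from second => "aj"
  Position 4: 'b' from first, 'g' from second => "bg"
Result: bfcjajajbg

bfcjajajbg


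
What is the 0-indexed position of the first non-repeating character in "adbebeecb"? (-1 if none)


Input: adbebeecb
Character frequencies:
  'a': 1
  'b': 3
  'c': 1
  'd': 1
  'e': 3
Scanning left to right for freq == 1:
  Position 0 ('a'): unique! => answer = 0

0


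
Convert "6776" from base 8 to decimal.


Input: "6776" in base 8
Positional expansion:
  Digit '6' (value 6) x 8^3 = 3072
  Digit '7' (value 7) x 8^2 = 448
  Digit '7' (value 7) x 8^1 = 56
  Digit '6' (value 6) x 8^0 = 6
Sum = 3582

3582


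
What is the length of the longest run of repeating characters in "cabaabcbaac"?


Input: "cabaabcbaac"
Scanning for longest run:
  Position 1 ('a'): new char, reset run to 1
  Position 2 ('b'): new char, reset run to 1
  Position 3 ('a'): new char, reset run to 1
  Position 4 ('a'): continues run of 'a', length=2
  Position 5 ('b'): new char, reset run to 1
  Position 6 ('c'): new char, reset run to 1
  Position 7 ('b'): new char, reset run to 1
  Position 8 ('a'): new char, reset run to 1
  Position 9 ('a'): continues run of 'a', length=2
  Position 10 ('c'): new char, reset run to 1
Longest run: 'a' with length 2

2


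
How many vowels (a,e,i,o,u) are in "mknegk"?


Input: mknegk
Checking each character:
  'm' at position 0: consonant
  'k' at position 1: consonant
  'n' at position 2: consonant
  'e' at position 3: vowel (running total: 1)
  'g' at position 4: consonant
  'k' at position 5: consonant
Total vowels: 1

1


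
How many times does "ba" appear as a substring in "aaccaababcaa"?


Searching for "ba" in "aaccaababcaa"
Scanning each position:
  Position 0: "aa" => no
  Position 1: "ac" => no
  Position 2: "cc" => no
  Position 3: "ca" => no
  Position 4: "aa" => no
  Position 5: "ab" => no
  Position 6: "ba" => MATCH
  Position 7: "ab" => no
  Position 8: "bc" => no
  Position 9: "ca" => no
  Position 10: "aa" => no
Total occurrences: 1

1


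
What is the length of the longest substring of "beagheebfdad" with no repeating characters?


Input: "beagheebfdad"
Sliding window (track last position of each char):
  Position 0 ('b'): window [0,0] length 1 -- new best
  Position 1 ('e'): window [0,1] length 2 -- new best
  Position 2 ('a'): window [0,2] length 3 -- new best
  Position 3 ('g'): window [0,3] length 4 -- new best
  Position 4 ('h'): window [0,4] length 5 -- new best
  Position 5 ('e'): repeat (last at 1), move window start to 2
  Position 5 ('e'): window [2,5] length 4
  Position 6 ('e'): repeat (last at 5), move window start to 6
  Position 6 ('e'): window [6,6] length 1
  Position 7 ('b'): window [6,7] length 2
  Position 8 ('f'): window [6,8] length 3
  Position 9 ('d'): window [6,9] length 4
  Position 10 ('a'): window [6,10] length 5
  Position 11 ('d'): repeat (last at 9), move window start to 10
  Position 11 ('d'): window [10,11] length 2
Longest substring with no repeats: "beagh" with length 5

5


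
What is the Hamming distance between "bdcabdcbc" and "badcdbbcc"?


Comparing "bdcabdcbc" and "badcdbbcc" position by position:
  Position 0: 'b' vs 'b' => same
  Position 1: 'd' vs 'a' => differ
  Position 2: 'c' vs 'd' => differ
  Position 3: 'a' vs 'c' => differ
  Position 4: 'b' vs 'd' => differ
  Position 5: 'd' vs 'b' => differ
  Position 6: 'c' vs 'b' => differ
  Position 7: 'b' vs 'c' => differ
  Position 8: 'c' vs 'c' => same
Total differences (Hamming distance): 7

7


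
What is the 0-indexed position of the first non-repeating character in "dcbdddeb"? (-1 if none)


Input: dcbdddeb
Character frequencies:
  'b': 2
  'c': 1
  'd': 4
  'e': 1
Scanning left to right for freq == 1:
  Position 0 ('d'): freq=4, skip
  Position 1 ('c'): unique! => answer = 1

1


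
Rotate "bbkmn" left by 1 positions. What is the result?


Input: "bbkmn", rotate left by 1
First 1 characters: "b"
Remaining characters: "bkmn"
Concatenate remaining + first: "bkmn" + "b" = "bkmnb"

bkmnb


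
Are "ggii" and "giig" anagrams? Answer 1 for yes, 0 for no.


Strings: "ggii", "giig"
Sorted first:  ggii
Sorted second: ggii
Sorted forms match => anagrams

1


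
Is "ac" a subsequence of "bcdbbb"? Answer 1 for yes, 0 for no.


Check if "ac" is a subsequence of "bcdbbb"
Greedy scan:
  Position 0 ('b'): no match needed
  Position 1 ('c'): no match needed
  Position 2 ('d'): no match needed
  Position 3 ('b'): no match needed
  Position 4 ('b'): no match needed
  Position 5 ('b'): no match needed
Only matched 0/2 characters => not a subsequence

0


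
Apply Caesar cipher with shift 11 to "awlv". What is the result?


Caesar cipher: shift "awlv" by 11
  'a' (pos 0) + 11 = pos 11 = 'l'
  'w' (pos 22) + 11 = pos 7 = 'h'
  'l' (pos 11) + 11 = pos 22 = 'w'
  'v' (pos 21) + 11 = pos 6 = 'g'
Result: lhwg

lhwg


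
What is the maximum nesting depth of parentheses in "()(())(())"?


Input: "()(())(())"
Tracking depth:
  Position 0 '(': depth becomes 1
  Position 1 ')': depth becomes 0
  Position 2 '(': depth becomes 1
  Position 3 '(': depth becomes 2
  Position 4 ')': depth becomes 1
  Position 5 ')': depth becomes 0
  Position 6 '(': depth becomes 1
  Position 7 '(': depth becomes 2
  Position 8 ')': depth becomes 1
  Position 9 ')': depth becomes 0
Maximum depth reached: 2

2


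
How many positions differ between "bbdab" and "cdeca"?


Comparing "bbdab" and "cdeca" position by position:
  Position 0: 'b' vs 'c' => DIFFER
  Position 1: 'b' vs 'd' => DIFFER
  Position 2: 'd' vs 'e' => DIFFER
  Position 3: 'a' vs 'c' => DIFFER
  Position 4: 'b' vs 'a' => DIFFER
Positions that differ: 5

5


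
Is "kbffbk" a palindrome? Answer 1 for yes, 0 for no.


Input: kbffbk
Reversed: kbffbk
  Compare pos 0 ('k') with pos 5 ('k'): match
  Compare pos 1 ('b') with pos 4 ('b'): match
  Compare pos 2 ('f') with pos 3 ('f'): match
Result: palindrome

1


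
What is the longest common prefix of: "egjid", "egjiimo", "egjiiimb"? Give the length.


Words: egjid, egjiimo, egjiiimb
  Position 0: all 'e' => match
  Position 1: all 'g' => match
  Position 2: all 'j' => match
  Position 3: all 'i' => match
  Position 4: ('d', 'i', 'i') => mismatch, stop
LCP = "egji" (length 4)

4


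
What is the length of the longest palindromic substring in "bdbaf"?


Input: "bdbaf"
Checking substrings for palindromes:
  [0:3] "bdb" (len 3) => palindrome
Longest palindromic substring: "bdb" with length 3

3


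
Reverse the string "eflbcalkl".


Input: eflbcalkl
Reading characters right to left:
  Position 8: 'l'
  Position 7: 'k'
  Position 6: 'l'
  Position 5: 'a'
  Position 4: 'c'
  Position 3: 'b'
  Position 2: 'l'
  Position 1: 'f'
  Position 0: 'e'
Reversed: lklacblfe

lklacblfe


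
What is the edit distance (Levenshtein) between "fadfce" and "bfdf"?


Computing edit distance: "fadfce" -> "bfdf"
DP table:
           b    f    d    f
      0    1    2    3    4
  f   1    1    1    2    3
  a   2    2    2    2    3
  d   3    3    3    2    3
  f   4    4    3    3    2
  c   5    5    4    4    3
  e   6    6    5    5    4
Edit distance = dp[6][4] = 4

4
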